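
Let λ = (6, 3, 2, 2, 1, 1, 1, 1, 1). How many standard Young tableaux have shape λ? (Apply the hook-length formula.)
# SYT of shape (6, 3, 2, 2, 1, 1, 1, 1, 1) = 3544398

Hook-length formula: f^λ = n! / Π hook(c), product over all cells c of the Young diagram. For λ = (6, 3, 2, 2, 1, 1, 1, 1, 1), n = 18 boxes. Hook lengths by row (left-to-right, top-to-bottom): [14, 8, 5, 3, 2, 1]; [10, 4, 1]; [8, 2]; [7, 1]; [5]; [4]; [3]; [2]; [1]. Product of hooks = 1806336000. So f^λ = 18! / 1806336000 = 6402373705728000 / 1806336000 = 3544398.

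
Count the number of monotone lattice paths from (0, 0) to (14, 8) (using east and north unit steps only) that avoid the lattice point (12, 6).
Number of paths = 208386

Total paths from (0, 0) to (14, 8): C(22, 14) = 319770. Paths through (12, 6): (paths (0, 0) → (12, 6)) × (paths (12, 6) → (14, 8)) = C(18, 12) · C(4, 2) = 18564 · 6 = 111384. Avoidance count = 319770 − 111384 = 208386.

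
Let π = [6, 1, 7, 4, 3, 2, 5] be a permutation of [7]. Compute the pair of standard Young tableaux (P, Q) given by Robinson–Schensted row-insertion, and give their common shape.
P = [1, 2, 5] / [3, 7] / [4] / [6];  Q = [1, 3, 7] / [2, 4] / [5] / [6];  common shape = (3, 2, 1, 1)

Row-insert the values π_1, π_2, … into P one at a time, bumping the leftmost entry strictly greater than the inserted value down to the next row. The recording tableau Q records, in position (i, j), the step at which that cell was added to P.
  Insert 6 (step 1): P = [6];  Q = [1]
  Insert 1 (step 2): P = [1] / [6];  Q = [1] / [2]
  Insert 7 (step 3): P = [1, 7] / [6];  Q = [1, 3] / [2]
  Insert 4 (step 4): P = [1, 4] / [6, 7];  Q = [1, 3] / [2, 4]
  Insert 3 (step 5): P = [1, 3] / [4, 7] / [6];  Q = [1, 3] / [2, 4] / [5]
  Insert 2 (step 6): P = [1, 2] / [3, 7] / [4] / [6];  Q = [1, 3] / [2, 4] / [5] / [6]
  Insert 5 (step 7): P = [1, 2, 5] / [3, 7] / [4] / [6];  Q = [1, 3, 7] / [2, 4] / [5] / [6]
Final shape: (3, 2, 1, 1).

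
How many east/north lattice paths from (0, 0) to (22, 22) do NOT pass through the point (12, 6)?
Number of paths = 2005491915180

Total paths from (0, 0) to (22, 22): C(44, 22) = 2104098963720. Paths through (12, 6): (paths (0, 0) → (12, 6)) × (paths (12, 6) → (22, 22)) = C(18, 12) · C(26, 10) = 18564 · 5311735 = 98607048540. Avoidance count = 2104098963720 − 98607048540 = 2005491915180.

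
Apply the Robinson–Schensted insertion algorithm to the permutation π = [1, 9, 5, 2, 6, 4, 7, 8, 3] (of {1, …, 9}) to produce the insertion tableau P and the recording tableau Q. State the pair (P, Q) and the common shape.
P = [1, 2, 3, 7, 8] / [4, 6] / [5] / [9];  Q = [1, 2, 5, 7, 8] / [3, 6] / [4] / [9];  common shape = (5, 2, 1, 1)

Row-insert the values π_1, π_2, … into P one at a time, bumping the leftmost entry strictly greater than the inserted value down to the next row. The recording tableau Q records, in position (i, j), the step at which that cell was added to P.
  Insert 1 (step 1): P = [1];  Q = [1]
  Insert 9 (step 2): P = [1, 9];  Q = [1, 2]
  Insert 5 (step 3): P = [1, 5] / [9];  Q = [1, 2] / [3]
  Insert 2 (step 4): P = [1, 2] / [5] / [9];  Q = [1, 2] / [3] / [4]
  Insert 6 (step 5): P = [1, 2, 6] / [5] / [9];  Q = [1, 2, 5] / [3] / [4]
  Insert 4 (step 6): P = [1, 2, 4] / [5, 6] / [9];  Q = [1, 2, 5] / [3, 6] / [4]
  Insert 7 (step 7): P = [1, 2, 4, 7] / [5, 6] / [9];  Q = [1, 2, 5, 7] / [3, 6] / [4]
  Insert 8 (step 8): P = [1, 2, 4, 7, 8] / [5, 6] / [9];  Q = [1, 2, 5, 7, 8] / [3, 6] / [4]
  Insert 3 (step 9): P = [1, 2, 3, 7, 8] / [4, 6] / [5] / [9];  Q = [1, 2, 5, 7, 8] / [3, 6] / [4] / [9]
Final shape: (5, 2, 1, 1).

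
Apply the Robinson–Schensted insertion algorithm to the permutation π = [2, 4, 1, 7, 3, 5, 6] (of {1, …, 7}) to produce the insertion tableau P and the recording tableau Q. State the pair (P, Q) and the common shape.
P = [1, 3, 5, 6] / [2, 4, 7];  Q = [1, 2, 4, 7] / [3, 5, 6];  common shape = (4, 3)

Row-insert the values π_1, π_2, … into P one at a time, bumping the leftmost entry strictly greater than the inserted value down to the next row. The recording tableau Q records, in position (i, j), the step at which that cell was added to P.
  Insert 2 (step 1): P = [2];  Q = [1]
  Insert 4 (step 2): P = [2, 4];  Q = [1, 2]
  Insert 1 (step 3): P = [1, 4] / [2];  Q = [1, 2] / [3]
  Insert 7 (step 4): P = [1, 4, 7] / [2];  Q = [1, 2, 4] / [3]
  Insert 3 (step 5): P = [1, 3, 7] / [2, 4];  Q = [1, 2, 4] / [3, 5]
  Insert 5 (step 6): P = [1, 3, 5] / [2, 4, 7];  Q = [1, 2, 4] / [3, 5, 6]
  Insert 6 (step 7): P = [1, 3, 5, 6] / [2, 4, 7];  Q = [1, 2, 4, 7] / [3, 5, 6]
Final shape: (4, 3).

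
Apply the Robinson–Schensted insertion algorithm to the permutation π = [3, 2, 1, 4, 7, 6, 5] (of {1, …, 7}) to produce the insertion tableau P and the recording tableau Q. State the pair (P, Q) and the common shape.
P = [1, 4, 5] / [2, 6] / [3, 7];  Q = [1, 4, 5] / [2, 6] / [3, 7];  common shape = (3, 2, 2)

Row-insert the values π_1, π_2, … into P one at a time, bumping the leftmost entry strictly greater than the inserted value down to the next row. The recording tableau Q records, in position (i, j), the step at which that cell was added to P.
  Insert 3 (step 1): P = [3];  Q = [1]
  Insert 2 (step 2): P = [2] / [3];  Q = [1] / [2]
  Insert 1 (step 3): P = [1] / [2] / [3];  Q = [1] / [2] / [3]
  Insert 4 (step 4): P = [1, 4] / [2] / [3];  Q = [1, 4] / [2] / [3]
  Insert 7 (step 5): P = [1, 4, 7] / [2] / [3];  Q = [1, 4, 5] / [2] / [3]
  Insert 6 (step 6): P = [1, 4, 6] / [2, 7] / [3];  Q = [1, 4, 5] / [2, 6] / [3]
  Insert 5 (step 7): P = [1, 4, 5] / [2, 6] / [3, 7];  Q = [1, 4, 5] / [2, 6] / [3, 7]
Final shape: (3, 2, 2).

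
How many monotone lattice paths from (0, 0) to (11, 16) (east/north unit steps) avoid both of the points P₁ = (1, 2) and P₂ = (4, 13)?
Number of paths = 6999567

Inclusion–exclusion. Total paths: C(27, 11) = 13037895. Through P₁: C(3, 1)·C(24, 10) = 5883768. Through P₂: C(17, 4)·C(10, 7) = 285600. Since P₁ is strictly southwest of P₂, a monotone path through both must visit P₁ then P₂; paths through both = C(3, 1)·C(14, 3)·C(10, 7) = 131040. Avoid both = 13037895 − 5883768 − 285600 + 131040 = 6999567.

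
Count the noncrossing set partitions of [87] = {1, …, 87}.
C_87 = 16435314834665426797069144960762886143367590394940

These noncrossing partitions are counted by the Catalan number C_n = (1/(n + 1)) · C(2n, n). For n = 87: C_87 = (1/88) · C(174, 87) = 1446307705450557558142084756547133980616347954754720/88 = 16435314834665426797069144960762886143367590394940.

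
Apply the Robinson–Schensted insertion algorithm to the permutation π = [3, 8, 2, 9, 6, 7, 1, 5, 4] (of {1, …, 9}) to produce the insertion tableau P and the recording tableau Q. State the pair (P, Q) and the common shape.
P = [1, 4, 7] / [2, 5, 9] / [3, 6] / [8];  Q = [1, 2, 4] / [3, 5, 6] / [7, 8] / [9];  common shape = (3, 3, 2, 1)

Row-insert the values π_1, π_2, … into P one at a time, bumping the leftmost entry strictly greater than the inserted value down to the next row. The recording tableau Q records, in position (i, j), the step at which that cell was added to P.
  Insert 3 (step 1): P = [3];  Q = [1]
  Insert 8 (step 2): P = [3, 8];  Q = [1, 2]
  Insert 2 (step 3): P = [2, 8] / [3];  Q = [1, 2] / [3]
  Insert 9 (step 4): P = [2, 8, 9] / [3];  Q = [1, 2, 4] / [3]
  Insert 6 (step 5): P = [2, 6, 9] / [3, 8];  Q = [1, 2, 4] / [3, 5]
  Insert 7 (step 6): P = [2, 6, 7] / [3, 8, 9];  Q = [1, 2, 4] / [3, 5, 6]
  Insert 1 (step 7): P = [1, 6, 7] / [2, 8, 9] / [3];  Q = [1, 2, 4] / [3, 5, 6] / [7]
  Insert 5 (step 8): P = [1, 5, 7] / [2, 6, 9] / [3, 8];  Q = [1, 2, 4] / [3, 5, 6] / [7, 8]
  Insert 4 (step 9): P = [1, 4, 7] / [2, 5, 9] / [3, 6] / [8];  Q = [1, 2, 4] / [3, 5, 6] / [7, 8] / [9]
Final shape: (3, 3, 2, 1).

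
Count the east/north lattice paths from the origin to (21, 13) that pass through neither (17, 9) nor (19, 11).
Number of paths = 493985260

Inclusion–exclusion. Total paths: C(34, 21) = 927983760. Through P₁: C(26, 17)·C(8, 4) = 218718500. Through P₂: C(30, 19)·C(4, 2) = 327763800. Since P₁ is strictly southwest of P₂, a monotone path through both must visit P₁ then P₂; paths through both = C(26, 17)·C(4, 2)·C(4, 2) = 112483800. Avoid both = 927983760 − 218718500 − 327763800 + 112483800 = 493985260.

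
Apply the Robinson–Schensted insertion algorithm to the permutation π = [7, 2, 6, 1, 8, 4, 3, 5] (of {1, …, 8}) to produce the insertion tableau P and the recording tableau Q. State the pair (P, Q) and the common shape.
P = [1, 3, 5] / [2, 4, 8] / [6] / [7];  Q = [1, 3, 5] / [2, 6, 8] / [4] / [7];  common shape = (3, 3, 1, 1)

Row-insert the values π_1, π_2, … into P one at a time, bumping the leftmost entry strictly greater than the inserted value down to the next row. The recording tableau Q records, in position (i, j), the step at which that cell was added to P.
  Insert 7 (step 1): P = [7];  Q = [1]
  Insert 2 (step 2): P = [2] / [7];  Q = [1] / [2]
  Insert 6 (step 3): P = [2, 6] / [7];  Q = [1, 3] / [2]
  Insert 1 (step 4): P = [1, 6] / [2] / [7];  Q = [1, 3] / [2] / [4]
  Insert 8 (step 5): P = [1, 6, 8] / [2] / [7];  Q = [1, 3, 5] / [2] / [4]
  Insert 4 (step 6): P = [1, 4, 8] / [2, 6] / [7];  Q = [1, 3, 5] / [2, 6] / [4]
  Insert 3 (step 7): P = [1, 3, 8] / [2, 4] / [6] / [7];  Q = [1, 3, 5] / [2, 6] / [4] / [7]
  Insert 5 (step 8): P = [1, 3, 5] / [2, 4, 8] / [6] / [7];  Q = [1, 3, 5] / [2, 6, 8] / [4] / [7]
Final shape: (3, 3, 1, 1).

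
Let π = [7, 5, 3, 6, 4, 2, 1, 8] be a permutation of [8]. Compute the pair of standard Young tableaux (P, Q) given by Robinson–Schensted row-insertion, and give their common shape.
P = [1, 4, 8] / [2, 6] / [3] / [5] / [7];  Q = [1, 4, 8] / [2, 5] / [3] / [6] / [7];  common shape = (3, 2, 1, 1, 1)

Row-insert the values π_1, π_2, … into P one at a time, bumping the leftmost entry strictly greater than the inserted value down to the next row. The recording tableau Q records, in position (i, j), the step at which that cell was added to P.
  Insert 7 (step 1): P = [7];  Q = [1]
  Insert 5 (step 2): P = [5] / [7];  Q = [1] / [2]
  Insert 3 (step 3): P = [3] / [5] / [7];  Q = [1] / [2] / [3]
  Insert 6 (step 4): P = [3, 6] / [5] / [7];  Q = [1, 4] / [2] / [3]
  Insert 4 (step 5): P = [3, 4] / [5, 6] / [7];  Q = [1, 4] / [2, 5] / [3]
  Insert 2 (step 6): P = [2, 4] / [3, 6] / [5] / [7];  Q = [1, 4] / [2, 5] / [3] / [6]
  Insert 1 (step 7): P = [1, 4] / [2, 6] / [3] / [5] / [7];  Q = [1, 4] / [2, 5] / [3] / [6] / [7]
  Insert 8 (step 8): P = [1, 4, 8] / [2, 6] / [3] / [5] / [7];  Q = [1, 4, 8] / [2, 5] / [3] / [6] / [7]
Final shape: (3, 2, 1, 1, 1).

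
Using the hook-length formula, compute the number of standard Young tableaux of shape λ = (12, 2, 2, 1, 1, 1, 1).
# SYT of shape (12, 2, 2, 1, 1, 1, 1) = 1421200

Hook-length formula: f^λ = n! / Π hook(c), product over all cells c of the Young diagram. For λ = (12, 2, 2, 1, 1, 1, 1), n = 20 boxes. Hook lengths by row (left-to-right, top-to-bottom): [18, 13, 10, 9, 8, 7, 6, 5, 4, 3, 2, 1]; [7, 2]; [6, 1]; [4]; [3]; [2]; [1]. Product of hooks = 1711864627200. So f^λ = 20! / 1711864627200 = 2432902008176640000 / 1711864627200 = 1421200.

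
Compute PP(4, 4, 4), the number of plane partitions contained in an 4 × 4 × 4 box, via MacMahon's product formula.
PP(4, 4, 4) = 232848

Evaluate the triple product over i = 1..4, j = 1..4, k = 1..4. The factors are (2/1) · (3/2) · (4/3) · (5/4) · (3/2) · (4/3) · (5/4) · (6/5) · … (64 factors total). The numerators and denominators telescope so the product is an integer; carrying out the multiplication exactly gives PP(4, 4, 4) = 232848.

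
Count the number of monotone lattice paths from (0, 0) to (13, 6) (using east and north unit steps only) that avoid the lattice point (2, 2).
Number of paths = 18942

Total paths from (0, 0) to (13, 6): C(19, 13) = 27132. Paths through (2, 2): (paths (0, 0) → (2, 2)) × (paths (2, 2) → (13, 6)) = C(4, 2) · C(15, 11) = 6 · 1365 = 8190. Avoidance count = 27132 − 8190 = 18942.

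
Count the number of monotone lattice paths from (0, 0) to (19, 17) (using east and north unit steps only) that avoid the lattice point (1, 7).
Number of paths = 8492511720

Total paths from (0, 0) to (19, 17): C(36, 19) = 8597496600. Paths through (1, 7): (paths (0, 0) → (1, 7)) × (paths (1, 7) → (19, 17)) = C(8, 1) · C(28, 18) = 8 · 13123110 = 104984880. Avoidance count = 8597496600 − 104984880 = 8492511720.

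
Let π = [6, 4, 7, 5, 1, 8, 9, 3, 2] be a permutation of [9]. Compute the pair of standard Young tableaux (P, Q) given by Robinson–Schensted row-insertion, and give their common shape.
P = [1, 2, 8, 9] / [3, 5] / [4, 7] / [6];  Q = [1, 3, 6, 7] / [2, 4] / [5, 8] / [9];  common shape = (4, 2, 2, 1)

Row-insert the values π_1, π_2, … into P one at a time, bumping the leftmost entry strictly greater than the inserted value down to the next row. The recording tableau Q records, in position (i, j), the step at which that cell was added to P.
  Insert 6 (step 1): P = [6];  Q = [1]
  Insert 4 (step 2): P = [4] / [6];  Q = [1] / [2]
  Insert 7 (step 3): P = [4, 7] / [6];  Q = [1, 3] / [2]
  Insert 5 (step 4): P = [4, 5] / [6, 7];  Q = [1, 3] / [2, 4]
  Insert 1 (step 5): P = [1, 5] / [4, 7] / [6];  Q = [1, 3] / [2, 4] / [5]
  Insert 8 (step 6): P = [1, 5, 8] / [4, 7] / [6];  Q = [1, 3, 6] / [2, 4] / [5]
  Insert 9 (step 7): P = [1, 5, 8, 9] / [4, 7] / [6];  Q = [1, 3, 6, 7] / [2, 4] / [5]
  Insert 3 (step 8): P = [1, 3, 8, 9] / [4, 5] / [6, 7];  Q = [1, 3, 6, 7] / [2, 4] / [5, 8]
  Insert 2 (step 9): P = [1, 2, 8, 9] / [3, 5] / [4, 7] / [6];  Q = [1, 3, 6, 7] / [2, 4] / [5, 8] / [9]
Final shape: (4, 2, 2, 1).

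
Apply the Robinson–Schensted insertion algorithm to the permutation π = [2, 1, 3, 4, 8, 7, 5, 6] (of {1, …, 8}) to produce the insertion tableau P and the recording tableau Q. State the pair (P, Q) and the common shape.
P = [1, 3, 4, 5, 6] / [2, 7] / [8];  Q = [1, 3, 4, 5, 8] / [2, 6] / [7];  common shape = (5, 2, 1)

Row-insert the values π_1, π_2, … into P one at a time, bumping the leftmost entry strictly greater than the inserted value down to the next row. The recording tableau Q records, in position (i, j), the step at which that cell was added to P.
  Insert 2 (step 1): P = [2];  Q = [1]
  Insert 1 (step 2): P = [1] / [2];  Q = [1] / [2]
  Insert 3 (step 3): P = [1, 3] / [2];  Q = [1, 3] / [2]
  Insert 4 (step 4): P = [1, 3, 4] / [2];  Q = [1, 3, 4] / [2]
  Insert 8 (step 5): P = [1, 3, 4, 8] / [2];  Q = [1, 3, 4, 5] / [2]
  Insert 7 (step 6): P = [1, 3, 4, 7] / [2, 8];  Q = [1, 3, 4, 5] / [2, 6]
  Insert 5 (step 7): P = [1, 3, 4, 5] / [2, 7] / [8];  Q = [1, 3, 4, 5] / [2, 6] / [7]
  Insert 6 (step 8): P = [1, 3, 4, 5, 6] / [2, 7] / [8];  Q = [1, 3, 4, 5, 8] / [2, 6] / [7]
Final shape: (5, 2, 1).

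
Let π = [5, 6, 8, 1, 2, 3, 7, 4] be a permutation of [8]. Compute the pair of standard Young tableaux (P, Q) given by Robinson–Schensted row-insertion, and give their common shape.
P = [1, 2, 3, 4] / [5, 6, 7] / [8];  Q = [1, 2, 3, 7] / [4, 5, 6] / [8];  common shape = (4, 3, 1)

Row-insert the values π_1, π_2, … into P one at a time, bumping the leftmost entry strictly greater than the inserted value down to the next row. The recording tableau Q records, in position (i, j), the step at which that cell was added to P.
  Insert 5 (step 1): P = [5];  Q = [1]
  Insert 6 (step 2): P = [5, 6];  Q = [1, 2]
  Insert 8 (step 3): P = [5, 6, 8];  Q = [1, 2, 3]
  Insert 1 (step 4): P = [1, 6, 8] / [5];  Q = [1, 2, 3] / [4]
  Insert 2 (step 5): P = [1, 2, 8] / [5, 6];  Q = [1, 2, 3] / [4, 5]
  Insert 3 (step 6): P = [1, 2, 3] / [5, 6, 8];  Q = [1, 2, 3] / [4, 5, 6]
  Insert 7 (step 7): P = [1, 2, 3, 7] / [5, 6, 8];  Q = [1, 2, 3, 7] / [4, 5, 6]
  Insert 4 (step 8): P = [1, 2, 3, 4] / [5, 6, 7] / [8];  Q = [1, 2, 3, 7] / [4, 5, 6] / [8]
Final shape: (4, 3, 1).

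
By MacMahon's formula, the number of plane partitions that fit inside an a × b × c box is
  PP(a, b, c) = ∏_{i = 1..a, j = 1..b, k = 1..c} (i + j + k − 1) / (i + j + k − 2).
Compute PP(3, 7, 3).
PP(3, 7, 3) = 108900

Evaluate the triple product over i = 1..3, j = 1..7, k = 1..3. The factors are (2/1) · (3/2) · (4/3) · (3/2) · (4/3) · (5/4) · (4/3) · (5/4) · … (63 factors total). The numerators and denominators telescope so the product is an integer; carrying out the multiplication exactly gives PP(3, 7, 3) = 108900.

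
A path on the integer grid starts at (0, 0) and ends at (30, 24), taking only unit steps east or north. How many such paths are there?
Number of paths = 1402659561581460

A monotone lattice path from (0, 0) to (30, 24) consists of 30 east steps and 24 north steps in some order, so it is determined by which 30 of the 54 steps are east. The count is C(54, 30) = 1402659561581460.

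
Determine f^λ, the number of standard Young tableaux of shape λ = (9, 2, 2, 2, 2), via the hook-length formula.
# SYT of shape (9, 2, 2, 2, 2) = 157080

Hook-length formula: f^λ = n! / Π hook(c), product over all cells c of the Young diagram. For λ = (9, 2, 2, 2, 2), n = 17 boxes. Hook lengths by row (left-to-right, top-to-bottom): [13, 12, 7, 6, 5, 4, 3, 2, 1]; [5, 4]; [4, 3]; [3, 2]; [2, 1]. Product of hooks = 2264371200. So f^λ = 17! / 2264371200 = 355687428096000 / 2264371200 = 157080.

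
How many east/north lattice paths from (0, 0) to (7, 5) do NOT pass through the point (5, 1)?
Number of paths = 702

Total paths from (0, 0) to (7, 5): C(12, 7) = 792. Paths through (5, 1): (paths (0, 0) → (5, 1)) × (paths (5, 1) → (7, 5)) = C(6, 5) · C(6, 2) = 6 · 15 = 90. Avoidance count = 792 − 90 = 702.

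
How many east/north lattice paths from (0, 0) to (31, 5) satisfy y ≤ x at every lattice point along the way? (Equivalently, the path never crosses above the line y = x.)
Number of paths = 318087

By the reflection principle (André's argument), the number of monotone paths to (31, 5) with n ≤ m that never go above y = x is C(36, 31) − C(36, 32) = 376992 − 58905 = 318087.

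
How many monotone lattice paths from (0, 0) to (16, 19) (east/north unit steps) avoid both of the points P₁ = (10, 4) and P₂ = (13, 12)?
Number of paths = 3401394486

Inclusion–exclusion. Total paths: C(35, 16) = 4059928950. Through P₁: C(14, 10)·C(21, 6) = 54318264. Through P₂: C(25, 13)·C(10, 3) = 624036000. Since P₁ is strictly southwest of P₂, a monotone path through both must visit P₁ then P₂; paths through both = C(14, 10)·C(11, 3)·C(10, 3) = 19819800. Avoid both = 4059928950 − 54318264 − 624036000 + 19819800 = 3401394486.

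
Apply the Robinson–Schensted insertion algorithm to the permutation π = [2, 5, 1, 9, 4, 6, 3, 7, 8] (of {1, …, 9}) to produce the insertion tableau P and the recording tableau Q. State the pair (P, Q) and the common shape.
P = [1, 3, 6, 7, 8] / [2, 4, 9] / [5];  Q = [1, 2, 4, 8, 9] / [3, 5, 6] / [7];  common shape = (5, 3, 1)

Row-insert the values π_1, π_2, … into P one at a time, bumping the leftmost entry strictly greater than the inserted value down to the next row. The recording tableau Q records, in position (i, j), the step at which that cell was added to P.
  Insert 2 (step 1): P = [2];  Q = [1]
  Insert 5 (step 2): P = [2, 5];  Q = [1, 2]
  Insert 1 (step 3): P = [1, 5] / [2];  Q = [1, 2] / [3]
  Insert 9 (step 4): P = [1, 5, 9] / [2];  Q = [1, 2, 4] / [3]
  Insert 4 (step 5): P = [1, 4, 9] / [2, 5];  Q = [1, 2, 4] / [3, 5]
  Insert 6 (step 6): P = [1, 4, 6] / [2, 5, 9];  Q = [1, 2, 4] / [3, 5, 6]
  Insert 3 (step 7): P = [1, 3, 6] / [2, 4, 9] / [5];  Q = [1, 2, 4] / [3, 5, 6] / [7]
  Insert 7 (step 8): P = [1, 3, 6, 7] / [2, 4, 9] / [5];  Q = [1, 2, 4, 8] / [3, 5, 6] / [7]
  Insert 8 (step 9): P = [1, 3, 6, 7, 8] / [2, 4, 9] / [5];  Q = [1, 2, 4, 8, 9] / [3, 5, 6] / [7]
Final shape: (5, 3, 1).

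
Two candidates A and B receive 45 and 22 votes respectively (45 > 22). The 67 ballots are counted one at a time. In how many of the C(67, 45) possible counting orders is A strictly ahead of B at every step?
Strict-lead orderings = 93115841412899760

Total orderings of the 67 votes with 45 for A: C(67, 45) = 271250494550621040. By the Bertrand ballot formula (Cycle Lemma / reflection principle), the number of orderings in which A is strictly ahead of B throughout is (p − q)/(p + q) · C(p + q, p) = (45 − 22)/(45 + 22) · 271250494550621040 = 93115841412899760.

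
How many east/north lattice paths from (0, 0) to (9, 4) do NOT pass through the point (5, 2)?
Number of paths = 400

Total paths from (0, 0) to (9, 4): C(13, 9) = 715. Paths through (5, 2): (paths (0, 0) → (5, 2)) × (paths (5, 2) → (9, 4)) = C(7, 5) · C(6, 4) = 21 · 15 = 315. Avoidance count = 715 − 315 = 400.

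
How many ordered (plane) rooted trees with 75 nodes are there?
C_74 = 311496878311103321137536291518809134027240

These ordered rooted trees are counted by the Catalan number C_n = (1/(n + 1)) · C(2n, n). For n = 74: C_74 = (1/75) · C(148, 74) = 23362265873332749085315221863910685052043000/75 = 311496878311103321137536291518809134027240.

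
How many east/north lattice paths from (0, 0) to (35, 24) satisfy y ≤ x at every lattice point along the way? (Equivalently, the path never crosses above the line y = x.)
Number of paths = 7210477496434485

By the reflection principle (André's argument), the number of monotone paths to (35, 24) with n ≤ m that never go above y = x is C(59, 35) − C(59, 36) = 21631432489303455 − 14420954992868970 = 7210477496434485.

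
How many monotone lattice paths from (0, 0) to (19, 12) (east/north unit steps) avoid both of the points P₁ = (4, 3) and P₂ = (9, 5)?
Number of paths = 70717269

Inclusion–exclusion. Total paths: C(31, 19) = 141120525. Through P₁: C(7, 4)·C(24, 15) = 45762640. Through P₂: C(14, 9)·C(17, 10) = 38934896. Since P₁ is strictly southwest of P₂, a monotone path through both must visit P₁ then P₂; paths through both = C(7, 4)·C(7, 5)·C(17, 10) = 14294280. Avoid both = 141120525 − 45762640 − 38934896 + 14294280 = 70717269.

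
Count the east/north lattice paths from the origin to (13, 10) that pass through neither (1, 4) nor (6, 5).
Number of paths = 709102

Inclusion–exclusion. Total paths: C(23, 13) = 1144066. Through P₁: C(5, 1)·C(18, 12) = 92820. Through P₂: C(11, 6)·C(12, 7) = 365904. Since P₁ is strictly southwest of P₂, a monotone path through both must visit P₁ then P₂; paths through both = C(5, 1)·C(6, 5)·C(12, 7) = 23760. Avoid both = 1144066 − 92820 − 365904 + 23760 = 709102.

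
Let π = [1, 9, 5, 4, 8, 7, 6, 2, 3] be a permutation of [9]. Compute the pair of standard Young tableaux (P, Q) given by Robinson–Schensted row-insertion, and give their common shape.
P = [1, 2, 3] / [4, 6] / [5, 7] / [8] / [9];  Q = [1, 2, 5] / [3, 6] / [4, 9] / [7] / [8];  common shape = (3, 2, 2, 1, 1)

Row-insert the values π_1, π_2, … into P one at a time, bumping the leftmost entry strictly greater than the inserted value down to the next row. The recording tableau Q records, in position (i, j), the step at which that cell was added to P.
  Insert 1 (step 1): P = [1];  Q = [1]
  Insert 9 (step 2): P = [1, 9];  Q = [1, 2]
  Insert 5 (step 3): P = [1, 5] / [9];  Q = [1, 2] / [3]
  Insert 4 (step 4): P = [1, 4] / [5] / [9];  Q = [1, 2] / [3] / [4]
  Insert 8 (step 5): P = [1, 4, 8] / [5] / [9];  Q = [1, 2, 5] / [3] / [4]
  Insert 7 (step 6): P = [1, 4, 7] / [5, 8] / [9];  Q = [1, 2, 5] / [3, 6] / [4]
  Insert 6 (step 7): P = [1, 4, 6] / [5, 7] / [8] / [9];  Q = [1, 2, 5] / [3, 6] / [4] / [7]
  Insert 2 (step 8): P = [1, 2, 6] / [4, 7] / [5] / [8] / [9];  Q = [1, 2, 5] / [3, 6] / [4] / [7] / [8]
  Insert 3 (step 9): P = [1, 2, 3] / [4, 6] / [5, 7] / [8] / [9];  Q = [1, 2, 5] / [3, 6] / [4, 9] / [7] / [8]
Final shape: (3, 2, 2, 1, 1).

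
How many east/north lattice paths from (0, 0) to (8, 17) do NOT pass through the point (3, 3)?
Number of paths = 849015

Total paths from (0, 0) to (8, 17): C(25, 8) = 1081575. Paths through (3, 3): (paths (0, 0) → (3, 3)) × (paths (3, 3) → (8, 17)) = C(6, 3) · C(19, 5) = 20 · 11628 = 232560. Avoidance count = 1081575 − 232560 = 849015.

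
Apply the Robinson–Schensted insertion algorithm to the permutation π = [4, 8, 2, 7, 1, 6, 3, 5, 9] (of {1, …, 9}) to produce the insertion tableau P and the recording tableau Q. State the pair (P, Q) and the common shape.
P = [1, 3, 5, 9] / [2, 6] / [4, 7] / [8];  Q = [1, 2, 8, 9] / [3, 4] / [5, 6] / [7];  common shape = (4, 2, 2, 1)

Row-insert the values π_1, π_2, … into P one at a time, bumping the leftmost entry strictly greater than the inserted value down to the next row. The recording tableau Q records, in position (i, j), the step at which that cell was added to P.
  Insert 4 (step 1): P = [4];  Q = [1]
  Insert 8 (step 2): P = [4, 8];  Q = [1, 2]
  Insert 2 (step 3): P = [2, 8] / [4];  Q = [1, 2] / [3]
  Insert 7 (step 4): P = [2, 7] / [4, 8];  Q = [1, 2] / [3, 4]
  Insert 1 (step 5): P = [1, 7] / [2, 8] / [4];  Q = [1, 2] / [3, 4] / [5]
  Insert 6 (step 6): P = [1, 6] / [2, 7] / [4, 8];  Q = [1, 2] / [3, 4] / [5, 6]
  Insert 3 (step 7): P = [1, 3] / [2, 6] / [4, 7] / [8];  Q = [1, 2] / [3, 4] / [5, 6] / [7]
  Insert 5 (step 8): P = [1, 3, 5] / [2, 6] / [4, 7] / [8];  Q = [1, 2, 8] / [3, 4] / [5, 6] / [7]
  Insert 9 (step 9): P = [1, 3, 5, 9] / [2, 6] / [4, 7] / [8];  Q = [1, 2, 8, 9] / [3, 4] / [5, 6] / [7]
Final shape: (4, 2, 2, 1).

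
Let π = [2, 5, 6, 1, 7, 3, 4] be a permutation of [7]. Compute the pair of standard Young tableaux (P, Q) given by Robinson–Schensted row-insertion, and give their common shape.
P = [1, 3, 4, 7] / [2, 5, 6];  Q = [1, 2, 3, 5] / [4, 6, 7];  common shape = (4, 3)

Row-insert the values π_1, π_2, … into P one at a time, bumping the leftmost entry strictly greater than the inserted value down to the next row. The recording tableau Q records, in position (i, j), the step at which that cell was added to P.
  Insert 2 (step 1): P = [2];  Q = [1]
  Insert 5 (step 2): P = [2, 5];  Q = [1, 2]
  Insert 6 (step 3): P = [2, 5, 6];  Q = [1, 2, 3]
  Insert 1 (step 4): P = [1, 5, 6] / [2];  Q = [1, 2, 3] / [4]
  Insert 7 (step 5): P = [1, 5, 6, 7] / [2];  Q = [1, 2, 3, 5] / [4]
  Insert 3 (step 6): P = [1, 3, 6, 7] / [2, 5];  Q = [1, 2, 3, 5] / [4, 6]
  Insert 4 (step 7): P = [1, 3, 4, 7] / [2, 5, 6];  Q = [1, 2, 3, 5] / [4, 6, 7]
Final shape: (4, 3).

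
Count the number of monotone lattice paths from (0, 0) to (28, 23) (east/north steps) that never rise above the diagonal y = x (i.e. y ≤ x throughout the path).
Number of paths = 40715807302800

By the reflection principle (André's argument), the number of monotone paths to (28, 23) with n ≤ m that never go above y = x is C(51, 28) − C(51, 29) = 196793068630200 − 156077261327400 = 40715807302800.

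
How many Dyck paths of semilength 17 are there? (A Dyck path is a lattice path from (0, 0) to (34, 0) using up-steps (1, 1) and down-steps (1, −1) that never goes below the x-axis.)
C_17 = 129644790

These Dyck paths are counted by the Catalan number C_n = (1/(n + 1)) · C(2n, n). For n = 17: C_17 = (1/18) · C(34, 17) = 2333606220/18 = 129644790.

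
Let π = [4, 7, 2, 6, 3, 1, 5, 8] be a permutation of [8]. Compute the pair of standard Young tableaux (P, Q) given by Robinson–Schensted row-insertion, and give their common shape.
P = [1, 3, 5, 8] / [2, 6] / [4] / [7];  Q = [1, 2, 7, 8] / [3, 4] / [5] / [6];  common shape = (4, 2, 1, 1)

Row-insert the values π_1, π_2, … into P one at a time, bumping the leftmost entry strictly greater than the inserted value down to the next row. The recording tableau Q records, in position (i, j), the step at which that cell was added to P.
  Insert 4 (step 1): P = [4];  Q = [1]
  Insert 7 (step 2): P = [4, 7];  Q = [1, 2]
  Insert 2 (step 3): P = [2, 7] / [4];  Q = [1, 2] / [3]
  Insert 6 (step 4): P = [2, 6] / [4, 7];  Q = [1, 2] / [3, 4]
  Insert 3 (step 5): P = [2, 3] / [4, 6] / [7];  Q = [1, 2] / [3, 4] / [5]
  Insert 1 (step 6): P = [1, 3] / [2, 6] / [4] / [7];  Q = [1, 2] / [3, 4] / [5] / [6]
  Insert 5 (step 7): P = [1, 3, 5] / [2, 6] / [4] / [7];  Q = [1, 2, 7] / [3, 4] / [5] / [6]
  Insert 8 (step 8): P = [1, 3, 5, 8] / [2, 6] / [4] / [7];  Q = [1, 2, 7, 8] / [3, 4] / [5] / [6]
Final shape: (4, 2, 1, 1).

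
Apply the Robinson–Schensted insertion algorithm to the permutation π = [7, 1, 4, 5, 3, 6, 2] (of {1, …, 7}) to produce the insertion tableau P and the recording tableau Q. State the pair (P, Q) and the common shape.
P = [1, 2, 5, 6] / [3] / [4] / [7];  Q = [1, 3, 4, 6] / [2] / [5] / [7];  common shape = (4, 1, 1, 1)

Row-insert the values π_1, π_2, … into P one at a time, bumping the leftmost entry strictly greater than the inserted value down to the next row. The recording tableau Q records, in position (i, j), the step at which that cell was added to P.
  Insert 7 (step 1): P = [7];  Q = [1]
  Insert 1 (step 2): P = [1] / [7];  Q = [1] / [2]
  Insert 4 (step 3): P = [1, 4] / [7];  Q = [1, 3] / [2]
  Insert 5 (step 4): P = [1, 4, 5] / [7];  Q = [1, 3, 4] / [2]
  Insert 3 (step 5): P = [1, 3, 5] / [4] / [7];  Q = [1, 3, 4] / [2] / [5]
  Insert 6 (step 6): P = [1, 3, 5, 6] / [4] / [7];  Q = [1, 3, 4, 6] / [2] / [5]
  Insert 2 (step 7): P = [1, 2, 5, 6] / [3] / [4] / [7];  Q = [1, 3, 4, 6] / [2] / [5] / [7]
Final shape: (4, 1, 1, 1).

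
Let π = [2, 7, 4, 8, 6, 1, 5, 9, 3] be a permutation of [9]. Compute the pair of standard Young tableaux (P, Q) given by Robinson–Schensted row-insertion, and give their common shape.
P = [1, 3, 5, 9] / [2, 4] / [6, 8] / [7];  Q = [1, 2, 4, 8] / [3, 5] / [6, 7] / [9];  common shape = (4, 2, 2, 1)

Row-insert the values π_1, π_2, … into P one at a time, bumping the leftmost entry strictly greater than the inserted value down to the next row. The recording tableau Q records, in position (i, j), the step at which that cell was added to P.
  Insert 2 (step 1): P = [2];  Q = [1]
  Insert 7 (step 2): P = [2, 7];  Q = [1, 2]
  Insert 4 (step 3): P = [2, 4] / [7];  Q = [1, 2] / [3]
  Insert 8 (step 4): P = [2, 4, 8] / [7];  Q = [1, 2, 4] / [3]
  Insert 6 (step 5): P = [2, 4, 6] / [7, 8];  Q = [1, 2, 4] / [3, 5]
  Insert 1 (step 6): P = [1, 4, 6] / [2, 8] / [7];  Q = [1, 2, 4] / [3, 5] / [6]
  Insert 5 (step 7): P = [1, 4, 5] / [2, 6] / [7, 8];  Q = [1, 2, 4] / [3, 5] / [6, 7]
  Insert 9 (step 8): P = [1, 4, 5, 9] / [2, 6] / [7, 8];  Q = [1, 2, 4, 8] / [3, 5] / [6, 7]
  Insert 3 (step 9): P = [1, 3, 5, 9] / [2, 4] / [6, 8] / [7];  Q = [1, 2, 4, 8] / [3, 5] / [6, 7] / [9]
Final shape: (4, 2, 2, 1).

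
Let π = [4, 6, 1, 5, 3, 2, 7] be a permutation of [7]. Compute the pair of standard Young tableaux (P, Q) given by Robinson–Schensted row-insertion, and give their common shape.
P = [1, 2, 7] / [3, 5] / [4] / [6];  Q = [1, 2, 7] / [3, 4] / [5] / [6];  common shape = (3, 2, 1, 1)

Row-insert the values π_1, π_2, … into P one at a time, bumping the leftmost entry strictly greater than the inserted value down to the next row. The recording tableau Q records, in position (i, j), the step at which that cell was added to P.
  Insert 4 (step 1): P = [4];  Q = [1]
  Insert 6 (step 2): P = [4, 6];  Q = [1, 2]
  Insert 1 (step 3): P = [1, 6] / [4];  Q = [1, 2] / [3]
  Insert 5 (step 4): P = [1, 5] / [4, 6];  Q = [1, 2] / [3, 4]
  Insert 3 (step 5): P = [1, 3] / [4, 5] / [6];  Q = [1, 2] / [3, 4] / [5]
  Insert 2 (step 6): P = [1, 2] / [3, 5] / [4] / [6];  Q = [1, 2] / [3, 4] / [5] / [6]
  Insert 7 (step 7): P = [1, 2, 7] / [3, 5] / [4] / [6];  Q = [1, 2, 7] / [3, 4] / [5] / [6]
Final shape: (3, 2, 1, 1).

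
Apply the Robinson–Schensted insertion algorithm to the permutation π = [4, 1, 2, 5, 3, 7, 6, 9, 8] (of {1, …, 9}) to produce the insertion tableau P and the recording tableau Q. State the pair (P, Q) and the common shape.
P = [1, 2, 3, 6, 8] / [4, 5, 7, 9];  Q = [1, 3, 4, 6, 8] / [2, 5, 7, 9];  common shape = (5, 4)

Row-insert the values π_1, π_2, … into P one at a time, bumping the leftmost entry strictly greater than the inserted value down to the next row. The recording tableau Q records, in position (i, j), the step at which that cell was added to P.
  Insert 4 (step 1): P = [4];  Q = [1]
  Insert 1 (step 2): P = [1] / [4];  Q = [1] / [2]
  Insert 2 (step 3): P = [1, 2] / [4];  Q = [1, 3] / [2]
  Insert 5 (step 4): P = [1, 2, 5] / [4];  Q = [1, 3, 4] / [2]
  Insert 3 (step 5): P = [1, 2, 3] / [4, 5];  Q = [1, 3, 4] / [2, 5]
  Insert 7 (step 6): P = [1, 2, 3, 7] / [4, 5];  Q = [1, 3, 4, 6] / [2, 5]
  Insert 6 (step 7): P = [1, 2, 3, 6] / [4, 5, 7];  Q = [1, 3, 4, 6] / [2, 5, 7]
  Insert 9 (step 8): P = [1, 2, 3, 6, 9] / [4, 5, 7];  Q = [1, 3, 4, 6, 8] / [2, 5, 7]
  Insert 8 (step 9): P = [1, 2, 3, 6, 8] / [4, 5, 7, 9];  Q = [1, 3, 4, 6, 8] / [2, 5, 7, 9]
Final shape: (5, 4).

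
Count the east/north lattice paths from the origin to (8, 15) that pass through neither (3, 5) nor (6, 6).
Number of paths = 283646

Inclusion–exclusion. Total paths: C(23, 8) = 490314. Through P₁: C(8, 3)·C(15, 5) = 168168. Through P₂: C(12, 6)·C(11, 2) = 50820. Since P₁ is strictly southwest of P₂, a monotone path through both must visit P₁ then P₂; paths through both = C(8, 3)·C(4, 3)·C(11, 2) = 12320. Avoid both = 490314 − 168168 − 50820 + 12320 = 283646.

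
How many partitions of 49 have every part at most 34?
p(49, parts ≤ 34) = 173017

Use the recurrence p(n, m) = p(n, m−1) + p(n−m, m): either the largest part is < m (count p(n, m−1)) or the largest part is exactly m (remove one copy of m, count p(n−m, m)). With p(0, ·) = 1 this gives p(49, parts ≤ 34) = 173017. (By conjugating Young diagrams, this also counts partitions of 49 into at most 34 parts.)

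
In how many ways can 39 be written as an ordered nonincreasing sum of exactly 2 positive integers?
p(39, 2 parts) = 19

Partitions of n into exactly k parts are in bijection with partitions of n − k into at most k parts (subtract 1 from each part). So p(39, exactly 2) = p(37, parts ≤ 2). Computing via the recurrence p(m, j) = p(m, j−1) + p(m−j, j) gives 19.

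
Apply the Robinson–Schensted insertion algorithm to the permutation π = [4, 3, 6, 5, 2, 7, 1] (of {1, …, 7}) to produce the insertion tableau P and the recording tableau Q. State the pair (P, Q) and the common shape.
P = [1, 5, 7] / [2, 6] / [3] / [4];  Q = [1, 3, 6] / [2, 4] / [5] / [7];  common shape = (3, 2, 1, 1)

Row-insert the values π_1, π_2, … into P one at a time, bumping the leftmost entry strictly greater than the inserted value down to the next row. The recording tableau Q records, in position (i, j), the step at which that cell was added to P.
  Insert 4 (step 1): P = [4];  Q = [1]
  Insert 3 (step 2): P = [3] / [4];  Q = [1] / [2]
  Insert 6 (step 3): P = [3, 6] / [4];  Q = [1, 3] / [2]
  Insert 5 (step 4): P = [3, 5] / [4, 6];  Q = [1, 3] / [2, 4]
  Insert 2 (step 5): P = [2, 5] / [3, 6] / [4];  Q = [1, 3] / [2, 4] / [5]
  Insert 7 (step 6): P = [2, 5, 7] / [3, 6] / [4];  Q = [1, 3, 6] / [2, 4] / [5]
  Insert 1 (step 7): P = [1, 5, 7] / [2, 6] / [3] / [4];  Q = [1, 3, 6] / [2, 4] / [5] / [7]
Final shape: (3, 2, 1, 1).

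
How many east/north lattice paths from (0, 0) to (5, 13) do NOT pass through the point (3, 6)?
Number of paths = 5544

Total paths from (0, 0) to (5, 13): C(18, 5) = 8568. Paths through (3, 6): (paths (0, 0) → (3, 6)) × (paths (3, 6) → (5, 13)) = C(9, 3) · C(9, 2) = 84 · 36 = 3024. Avoidance count = 8568 − 3024 = 5544.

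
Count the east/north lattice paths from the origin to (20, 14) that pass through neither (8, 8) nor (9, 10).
Number of paths = 1079663640

Inclusion–exclusion. Total paths: C(34, 20) = 1391975640. Through P₁: C(16, 8)·C(18, 12) = 238918680. Through P₂: C(19, 9)·C(15, 11) = 126095970. Since P₁ is strictly southwest of P₂, a monotone path through both must visit P₁ then P₂; paths through both = C(16, 8)·C(3, 1)·C(15, 11) = 52702650. Avoid both = 1391975640 − 238918680 − 126095970 + 52702650 = 1079663640.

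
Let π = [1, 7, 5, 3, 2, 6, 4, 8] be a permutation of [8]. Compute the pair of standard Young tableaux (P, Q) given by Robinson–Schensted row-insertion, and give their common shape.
P = [1, 2, 4, 8] / [3, 6] / [5] / [7];  Q = [1, 2, 6, 8] / [3, 7] / [4] / [5];  common shape = (4, 2, 1, 1)

Row-insert the values π_1, π_2, … into P one at a time, bumping the leftmost entry strictly greater than the inserted value down to the next row. The recording tableau Q records, in position (i, j), the step at which that cell was added to P.
  Insert 1 (step 1): P = [1];  Q = [1]
  Insert 7 (step 2): P = [1, 7];  Q = [1, 2]
  Insert 5 (step 3): P = [1, 5] / [7];  Q = [1, 2] / [3]
  Insert 3 (step 4): P = [1, 3] / [5] / [7];  Q = [1, 2] / [3] / [4]
  Insert 2 (step 5): P = [1, 2] / [3] / [5] / [7];  Q = [1, 2] / [3] / [4] / [5]
  Insert 6 (step 6): P = [1, 2, 6] / [3] / [5] / [7];  Q = [1, 2, 6] / [3] / [4] / [5]
  Insert 4 (step 7): P = [1, 2, 4] / [3, 6] / [5] / [7];  Q = [1, 2, 6] / [3, 7] / [4] / [5]
  Insert 8 (step 8): P = [1, 2, 4, 8] / [3, 6] / [5] / [7];  Q = [1, 2, 6, 8] / [3, 7] / [4] / [5]
Final shape: (4, 2, 1, 1).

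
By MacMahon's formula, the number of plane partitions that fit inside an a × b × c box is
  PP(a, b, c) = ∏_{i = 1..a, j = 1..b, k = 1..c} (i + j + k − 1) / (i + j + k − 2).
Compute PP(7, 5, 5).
PP(7, 5, 5) = 30107635272

Evaluate the triple product over i = 1..7, j = 1..5, k = 1..5. The factors are (2/1) · (3/2) · (4/3) · (5/4) · (6/5) · (3/2) · (4/3) · (5/4) · … (175 factors total). The numerators and denominators telescope so the product is an integer; carrying out the multiplication exactly gives PP(7, 5, 5) = 30107635272.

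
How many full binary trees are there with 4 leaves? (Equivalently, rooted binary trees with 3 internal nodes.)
C_3 = 5

These full binary trees are counted by the Catalan number C_n = (1/(n + 1)) · C(2n, n). For n = 3: C_3 = (1/4) · C(6, 3) = 20/4 = 5.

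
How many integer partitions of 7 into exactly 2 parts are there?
p(7, 2 parts) = 3

Partitions of n into exactly k parts ↔ partitions of n − k into at most k parts (subtract 1 from each part). For n = 7, k = 2, the partitions are: 6+1, 5+2, 4+3. Count = 3.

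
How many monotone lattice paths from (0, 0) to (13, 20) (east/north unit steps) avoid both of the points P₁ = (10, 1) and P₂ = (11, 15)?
Number of paths = 410903605

Inclusion–exclusion. Total paths: C(33, 13) = 573166440. Through P₁: C(11, 10)·C(22, 3) = 16940. Through P₂: C(26, 11)·C(7, 2) = 162249360. Since P₁ is strictly southwest of P₂, a monotone path through both must visit P₁ then P₂; paths through both = C(11, 10)·C(15, 1)·C(7, 2) = 3465. Avoid both = 573166440 − 16940 − 162249360 + 3465 = 410903605.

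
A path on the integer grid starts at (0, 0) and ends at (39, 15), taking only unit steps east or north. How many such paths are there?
Number of paths = 8654327655120

A monotone lattice path from (0, 0) to (39, 15) consists of 39 east steps and 15 north steps in some order, so it is determined by which 39 of the 54 steps are east. The count is C(54, 39) = 8654327655120.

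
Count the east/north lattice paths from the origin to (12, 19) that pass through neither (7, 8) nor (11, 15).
Number of paths = 84999395

Inclusion–exclusion. Total paths: C(31, 12) = 141120525. Through P₁: C(15, 7)·C(16, 5) = 28108080. Through P₂: C(26, 11)·C(5, 1) = 38630800. Since P₁ is strictly southwest of P₂, a monotone path through both must visit P₁ then P₂; paths through both = C(15, 7)·C(11, 4)·C(5, 1) = 10617750. Avoid both = 141120525 − 28108080 − 38630800 + 10617750 = 84999395.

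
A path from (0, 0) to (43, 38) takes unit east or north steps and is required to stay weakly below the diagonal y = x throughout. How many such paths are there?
Number of paths = 25017515332381270225800

By the reflection principle (André's argument), the number of monotone paths to (43, 38) with n ≤ m that never go above y = x is C(81, 43) − C(81, 44) = 183461779104129314989200 − 158444263771748044763400 = 25017515332381270225800.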